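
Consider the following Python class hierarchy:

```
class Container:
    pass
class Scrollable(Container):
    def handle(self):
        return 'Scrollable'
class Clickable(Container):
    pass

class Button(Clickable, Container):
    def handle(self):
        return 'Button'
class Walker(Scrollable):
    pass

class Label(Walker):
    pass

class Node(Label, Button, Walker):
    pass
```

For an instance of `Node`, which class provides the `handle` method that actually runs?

L[Node] = Node + merge(L[Label], L[Button], L[Walker], [Label Button Walker])
  take Label:  [Label Walker Scrollable Container object] + [Button Clickable Container object] + [Walker Scrollable Container object] + [Label Button Walker]
  take Button:  [Walker Scrollable Container object] + [Button Clickable Container object] + [Walker Scrollable Container object] + [Button Walker]
  take Walker:  [Walker Scrollable Container object] + [Clickable Container object] + [Walker Scrollable Container object] + [Walker]
  take Scrollable:  [Scrollable Container object] + [Clickable Container object] + [Scrollable Container object]
  take Clickable:  [Container object] + [Clickable Container object] + [Container object]
  take Container:  [Container object] + [Container object] + [Container object]
  take object:  [object] + [object] + [object]
MRO: Node Label Button Walker Scrollable Clickable Container object
handle is defined in: Button, Scrollable. First along the MRO is Button.

Button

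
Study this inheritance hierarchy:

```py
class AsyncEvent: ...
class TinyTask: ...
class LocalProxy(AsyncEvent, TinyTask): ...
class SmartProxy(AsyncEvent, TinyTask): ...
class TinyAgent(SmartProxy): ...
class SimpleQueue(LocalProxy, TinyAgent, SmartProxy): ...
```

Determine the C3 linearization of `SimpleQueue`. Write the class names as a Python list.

[SimpleQueue, LocalProxy, TinyAgent, SmartProxy, AsyncEvent, TinyTask, object]

L[SimpleQueue] = SimpleQueue + merge(L[LocalProxy], L[TinyAgent], L[SmartProxy], [LocalProxy TinyAgent SmartProxy])
  take LocalProxy:  [LocalProxy AsyncEvent TinyTask object] + [TinyAgent SmartProxy AsyncEvent TinyTask object] + [SmartProxy AsyncEvent TinyTask object] + [LocalProxy TinyAgent SmartProxy]
  take TinyAgent:  [AsyncEvent TinyTask object] + [TinyAgent SmartProxy AsyncEvent TinyTask object] + [SmartProxy AsyncEvent TinyTask object] + [TinyAgent SmartProxy]
  take SmartProxy:  [AsyncEvent TinyTask object] + [SmartProxy AsyncEvent TinyTask object] + [SmartProxy AsyncEvent TinyTask object] + [SmartProxy]
  take AsyncEvent:  [AsyncEvent TinyTask object] + [AsyncEvent TinyTask object] + [AsyncEvent TinyTask object]
  take TinyTask:  [TinyTask object] + [TinyTask object] + [TinyTask object]
  take object:  [object] + [object] + [object]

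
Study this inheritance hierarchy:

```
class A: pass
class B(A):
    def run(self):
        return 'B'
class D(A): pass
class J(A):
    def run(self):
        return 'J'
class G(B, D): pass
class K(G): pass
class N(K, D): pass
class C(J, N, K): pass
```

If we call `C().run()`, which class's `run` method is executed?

L[C] = C + merge(L[J], L[N], L[K], [J N K])
  take J:  [J A object] + [N K G B D A object] + [K G B D A object] + [J N K]
  take N:  [A object] + [N K G B D A object] + [K G B D A object] + [N K]
  take K:  [A object] + [K G B D A object] + [K G B D A object] + [K]
  take G:  [A object] + [G B D A object] + [G B D A object]
  take B:  [A object] + [B D A object] + [B D A object]
  take D:  [A object] + [D A object] + [D A object]
  take A:  [A object] + [A object] + [A object]
  take object:  [object] + [object] + [object]
MRO: C J N K G B D A object
run is defined in: B, J. First along the MRO is J.

J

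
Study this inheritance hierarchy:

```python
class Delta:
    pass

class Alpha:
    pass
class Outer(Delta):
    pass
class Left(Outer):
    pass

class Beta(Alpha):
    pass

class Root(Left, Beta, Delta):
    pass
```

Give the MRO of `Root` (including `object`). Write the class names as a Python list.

[Root, Left, Outer, Beta, Delta, Alpha, object]

L[Root] = Root + merge(L[Left], L[Beta], L[Delta], [Left Beta Delta])
  take Left:  [Left Outer Delta object] + [Beta Alpha object] + [Delta object] + [Left Beta Delta]
  take Outer:  [Outer Delta object] + [Beta Alpha object] + [Delta object] + [Beta Delta]
  take Beta:  [Delta object] + [Beta Alpha object] + [Delta object] + [Beta Delta]
  take Delta:  [Delta object] + [Alpha object] + [Delta object] + [Delta]
  take Alpha:  [object] + [Alpha object] + [object]
  take object:  [object] + [object] + [object]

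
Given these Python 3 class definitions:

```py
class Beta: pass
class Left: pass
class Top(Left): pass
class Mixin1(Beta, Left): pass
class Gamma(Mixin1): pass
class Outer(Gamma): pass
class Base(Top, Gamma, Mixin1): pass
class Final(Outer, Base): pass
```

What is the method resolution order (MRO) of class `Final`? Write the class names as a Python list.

[Final, Outer, Base, Top, Gamma, Mixin1, Beta, Left, object]

L[Final] = Final + merge(L[Outer], L[Base], [Outer Base])
  take Outer:  [Outer Gamma Mixin1 Beta Left object] + [Base Top Gamma Mixin1 Beta Left object] + [Outer Base]
  take Base:  [Gamma Mixin1 Beta Left object] + [Base Top Gamma Mixin1 Beta Left object] + [Base]
  take Top:  [Gamma Mixin1 Beta Left object] + [Top Gamma Mixin1 Beta Left object]
  take Gamma:  [Gamma Mixin1 Beta Left object] + [Gamma Mixin1 Beta Left object]
  take Mixin1:  [Mixin1 Beta Left object] + [Mixin1 Beta Left object]
  take Beta:  [Beta Left object] + [Beta Left object]
  take Left:  [Left object] + [Left object]
  take object:  [object] + [object]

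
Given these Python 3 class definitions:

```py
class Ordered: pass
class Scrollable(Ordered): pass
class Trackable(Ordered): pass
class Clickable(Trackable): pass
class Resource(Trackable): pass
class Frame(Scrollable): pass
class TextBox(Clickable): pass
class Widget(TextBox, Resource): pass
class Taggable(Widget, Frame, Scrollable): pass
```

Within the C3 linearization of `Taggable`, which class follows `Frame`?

Scrollable

L[Taggable] = Taggable + merge(L[Widget], L[Frame], L[Scrollable], [Widget Frame Scrollable])
  take Widget:  [Widget TextBox Clickable Resource Trackable Ordered object] + [Frame Scrollable Ordered object] + [Scrollable Ordered object] + [Widget Frame Scrollable]
  take TextBox:  [TextBox Clickable Resource Trackable Ordered object] + [Frame Scrollable Ordered object] + [Scrollable Ordered object] + [Frame Scrollable]
  take Clickable:  [Clickable Resource Trackable Ordered object] + [Frame Scrollable Ordered object] + [Scrollable Ordered object] + [Frame Scrollable]
  take Resource:  [Resource Trackable Ordered object] + [Frame Scrollable Ordered object] + [Scrollable Ordered object] + [Frame Scrollable]
  take Trackable:  [Trackable Ordered object] + [Frame Scrollable Ordered object] + [Scrollable Ordered object] + [Frame Scrollable]
  take Frame:  [Ordered object] + [Frame Scrollable Ordered object] + [Scrollable Ordered object] + [Frame Scrollable]
  take Scrollable:  [Ordered object] + [Scrollable Ordered object] + [Scrollable Ordered object] + [Scrollable]
  take Ordered:  [Ordered object] + [Ordered object] + [Ordered object]
  take object:  [object] + [object] + [object]
MRO: Taggable Widget TextBox Clickable Resource Trackable Frame Scrollable Ordered object
Frame is at position 6; next is Scrollable.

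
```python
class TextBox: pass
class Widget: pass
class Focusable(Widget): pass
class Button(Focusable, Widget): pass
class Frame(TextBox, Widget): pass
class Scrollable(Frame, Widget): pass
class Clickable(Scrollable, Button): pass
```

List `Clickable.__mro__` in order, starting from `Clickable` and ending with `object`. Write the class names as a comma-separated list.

Clickable, Scrollable, Frame, TextBox, Button, Focusable, Widget, object

L[Clickable] = Clickable + merge(L[Scrollable], L[Button], [Scrollable Button])
  take Scrollable:  [Scrollable Frame TextBox Widget object] + [Button Focusable Widget object] + [Scrollable Button]
  take Frame:  [Frame TextBox Widget object] + [Button Focusable Widget object] + [Button]
  take TextBox:  [TextBox Widget object] + [Button Focusable Widget object] + [Button]
  take Button:  [Widget object] + [Button Focusable Widget object] + [Button]
  take Focusable:  [Widget object] + [Focusable Widget object]
  take Widget:  [Widget object] + [Widget object]
  take object:  [object] + [object]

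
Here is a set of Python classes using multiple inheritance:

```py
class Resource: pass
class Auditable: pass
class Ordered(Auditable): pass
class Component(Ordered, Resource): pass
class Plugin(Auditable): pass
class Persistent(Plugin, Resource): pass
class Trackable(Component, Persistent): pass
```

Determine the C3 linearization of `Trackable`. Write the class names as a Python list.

[Trackable, Component, Ordered, Persistent, Plugin, Auditable, Resource, object]

L[Trackable] = Trackable + merge(L[Component], L[Persistent], [Component Persistent])
  take Component:  [Component Ordered Auditable Resource object] + [Persistent Plugin Auditable Resource object] + [Component Persistent]
  take Ordered:  [Ordered Auditable Resource object] + [Persistent Plugin Auditable Resource object] + [Persistent]
  take Persistent:  [Auditable Resource object] + [Persistent Plugin Auditable Resource object] + [Persistent]
  take Plugin:  [Auditable Resource object] + [Plugin Auditable Resource object]
  take Auditable:  [Auditable Resource object] + [Auditable Resource object]
  take Resource:  [Resource object] + [Resource object]
  take object:  [object] + [object]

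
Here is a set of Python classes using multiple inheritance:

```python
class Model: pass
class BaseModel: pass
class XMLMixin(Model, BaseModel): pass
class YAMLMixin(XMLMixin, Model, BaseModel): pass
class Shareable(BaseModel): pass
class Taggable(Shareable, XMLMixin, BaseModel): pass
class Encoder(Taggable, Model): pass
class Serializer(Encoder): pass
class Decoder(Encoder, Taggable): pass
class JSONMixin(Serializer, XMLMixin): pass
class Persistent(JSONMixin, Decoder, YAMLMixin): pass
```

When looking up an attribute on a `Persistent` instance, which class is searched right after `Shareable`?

YAMLMixin

L[Persistent] = Persistent + merge(L[JSONMixin], L[Decoder], L[YAMLMixin], [JSONMixin Decoder YAMLMixin])
  take JSONMixin:  [JSONMixin Serializer Encoder Taggable Shareable XMLMixin Model BaseModel object] + [Decoder Encoder Taggable Shareable XMLMixin Model BaseModel object] + [YAMLMixin XMLMixin Model BaseModel object] + [JSONMixin Decoder YAMLMixin]
  take Serializer:  [Serializer Encoder Taggable Shareable XMLMixin Model BaseModel object] + [Decoder Encoder Taggable Shareable XMLMixin Model BaseModel object] + [YAMLMixin XMLMixin Model BaseModel object] + [Decoder YAMLMixin]
  take Decoder:  [Encoder Taggable Shareable XMLMixin Model BaseModel object] + [Decoder Encoder Taggable Shareable XMLMixin Model BaseModel object] + [YAMLMixin XMLMixin Model BaseModel object] + [Decoder YAMLMixin]
  take Encoder:  [Encoder Taggable Shareable XMLMixin Model BaseModel object] + [Encoder Taggable Shareable XMLMixin Model BaseModel object] + [YAMLMixin XMLMixin Model BaseModel object] + [YAMLMixin]
  take Taggable:  [Taggable Shareable XMLMixin Model BaseModel object] + [Taggable Shareable XMLMixin Model BaseModel object] + [YAMLMixin XMLMixin Model BaseModel object] + [YAMLMixin]
  take Shareable:  [Shareable XMLMixin Model BaseModel object] + [Shareable XMLMixin Model BaseModel object] + [YAMLMixin XMLMixin Model BaseModel object] + [YAMLMixin]
  take YAMLMixin:  [XMLMixin Model BaseModel object] + [XMLMixin Model BaseModel object] + [YAMLMixin XMLMixin Model BaseModel object] + [YAMLMixin]
  take XMLMixin:  [XMLMixin Model BaseModel object] + [XMLMixin Model BaseModel object] + [XMLMixin Model BaseModel object]
  take Model:  [Model BaseModel object] + [Model BaseModel object] + [Model BaseModel object]
  take BaseModel:  [BaseModel object] + [BaseModel object] + [BaseModel object]
  take object:  [object] + [object] + [object]
MRO: Persistent JSONMixin Serializer Decoder Encoder Taggable Shareable YAMLMixin XMLMixin Model BaseModel object
Shareable is at position 6; next is YAMLMixin.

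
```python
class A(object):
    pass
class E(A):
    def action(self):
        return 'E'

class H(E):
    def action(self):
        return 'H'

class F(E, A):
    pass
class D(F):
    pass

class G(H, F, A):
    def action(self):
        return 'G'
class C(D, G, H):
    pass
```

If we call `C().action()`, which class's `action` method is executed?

G

L[C] = C + merge(L[D], L[G], L[H], [D G H])
  take D:  [D F E A object] + [G H F E A object] + [H E A object] + [D G H]
  take G:  [F E A object] + [G H F E A object] + [H E A object] + [G H]
  take H:  [F E A object] + [H F E A object] + [H E A object] + [H]
  take F:  [F E A object] + [F E A object] + [E A object]
  take E:  [E A object] + [E A object] + [E A object]
  take A:  [A object] + [A object] + [A object]
  take object:  [object] + [object] + [object]
MRO: C D G H F E A object
action is defined in: E, G, H. First along the MRO is G.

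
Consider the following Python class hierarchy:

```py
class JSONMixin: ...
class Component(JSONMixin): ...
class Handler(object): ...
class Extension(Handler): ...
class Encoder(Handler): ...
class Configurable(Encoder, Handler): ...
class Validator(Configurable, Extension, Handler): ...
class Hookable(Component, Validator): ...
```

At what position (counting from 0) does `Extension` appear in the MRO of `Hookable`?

6

L[Hookable] = Hookable + merge(L[Component], L[Validator], [Component Validator])
  take Component:  [Component JSONMixin object] + [Validator Configurable Encoder Extension Handler object] + [Component Validator]
  take JSONMixin:  [JSONMixin object] + [Validator Configurable Encoder Extension Handler object] + [Validator]
  take Validator:  [object] + [Validator Configurable Encoder Extension Handler object] + [Validator]
  take Configurable:  [object] + [Configurable Encoder Extension Handler object]
  take Encoder:  [object] + [Encoder Extension Handler object]
  take Extension:  [object] + [Extension Handler object]
  take Handler:  [object] + [Handler object]
  take object:  [object] + [object]
MRO: Hookable Component JSONMixin Validator Configurable Encoder Extension Handler object
Extension sits at index 6.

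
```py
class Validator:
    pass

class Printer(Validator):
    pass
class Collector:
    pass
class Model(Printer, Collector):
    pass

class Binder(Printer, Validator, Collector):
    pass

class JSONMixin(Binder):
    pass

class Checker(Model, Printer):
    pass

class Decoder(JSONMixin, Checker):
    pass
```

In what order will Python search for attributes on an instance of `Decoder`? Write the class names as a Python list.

[Decoder, JSONMixin, Binder, Checker, Model, Printer, Validator, Collector, object]

L[Decoder] = Decoder + merge(L[JSONMixin], L[Checker], [JSONMixin Checker])
  take JSONMixin:  [JSONMixin Binder Printer Validator Collector object] + [Checker Model Printer Validator Collector object] + [JSONMixin Checker]
  take Binder:  [Binder Printer Validator Collector object] + [Checker Model Printer Validator Collector object] + [Checker]
  take Checker:  [Printer Validator Collector object] + [Checker Model Printer Validator Collector object] + [Checker]
  take Model:  [Printer Validator Collector object] + [Model Printer Validator Collector object]
  take Printer:  [Printer Validator Collector object] + [Printer Validator Collector object]
  take Validator:  [Validator Collector object] + [Validator Collector object]
  take Collector:  [Collector object] + [Collector object]
  take object:  [object] + [object]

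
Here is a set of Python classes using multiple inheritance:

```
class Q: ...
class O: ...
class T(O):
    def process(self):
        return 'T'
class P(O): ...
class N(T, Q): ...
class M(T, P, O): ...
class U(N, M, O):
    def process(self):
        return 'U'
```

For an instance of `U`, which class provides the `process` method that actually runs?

L[U] = U + merge(L[N], L[M], L[O], [N M O])
  take N:  [N T O Q object] + [M T P O object] + [O object] + [N M O]
  take M:  [T O Q object] + [M T P O object] + [O object] + [M O]
  take T:  [T O Q object] + [T P O object] + [O object] + [O]
  take P:  [O Q object] + [P O object] + [O object] + [O]
  take O:  [O Q object] + [O object] + [O object] + [O]
  take Q:  [Q object] + [object] + [object]
  take object:  [object] + [object] + [object]
MRO: U N M T P O Q object
process is defined in: T, U. First along the MRO is U.

U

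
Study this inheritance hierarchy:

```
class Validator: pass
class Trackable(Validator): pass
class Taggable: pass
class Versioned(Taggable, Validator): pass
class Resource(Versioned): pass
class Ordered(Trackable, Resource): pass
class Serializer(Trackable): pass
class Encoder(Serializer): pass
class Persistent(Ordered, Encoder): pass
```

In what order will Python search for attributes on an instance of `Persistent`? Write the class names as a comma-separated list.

Persistent, Ordered, Encoder, Serializer, Trackable, Resource, Versioned, Taggable, Validator, object

L[Persistent] = Persistent + merge(L[Ordered], L[Encoder], [Ordered Encoder])
  take Ordered:  [Ordered Trackable Resource Versioned Taggable Validator object] + [Encoder Serializer Trackable Validator object] + [Ordered Encoder]
  take Encoder:  [Trackable Resource Versioned Taggable Validator object] + [Encoder Serializer Trackable Validator object] + [Encoder]
  take Serializer:  [Trackable Resource Versioned Taggable Validator object] + [Serializer Trackable Validator object]
  take Trackable:  [Trackable Resource Versioned Taggable Validator object] + [Trackable Validator object]
  take Resource:  [Resource Versioned Taggable Validator object] + [Validator object]
  take Versioned:  [Versioned Taggable Validator object] + [Validator object]
  take Taggable:  [Taggable Validator object] + [Validator object]
  take Validator:  [Validator object] + [Validator object]
  take object:  [object] + [object]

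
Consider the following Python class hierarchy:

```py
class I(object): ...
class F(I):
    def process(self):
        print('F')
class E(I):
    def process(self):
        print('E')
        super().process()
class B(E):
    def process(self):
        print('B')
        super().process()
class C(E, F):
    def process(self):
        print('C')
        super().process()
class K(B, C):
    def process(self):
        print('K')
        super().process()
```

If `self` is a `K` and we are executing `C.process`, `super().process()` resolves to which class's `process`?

E

L[K] = K + merge(L[B], L[C], [B C])
  take B:  [B E I object] + [C E F I object] + [B C]
  take C:  [E I object] + [C E F I object] + [C]
  take E:  [E I object] + [E F I object]
  take F:  [I object] + [F I object]
  take I:  [I object] + [I object]
  take object:  [object] + [object]
MRO: K B C E F I object
super() in C.process on a K instance goes to the class after C in K's MRO: E.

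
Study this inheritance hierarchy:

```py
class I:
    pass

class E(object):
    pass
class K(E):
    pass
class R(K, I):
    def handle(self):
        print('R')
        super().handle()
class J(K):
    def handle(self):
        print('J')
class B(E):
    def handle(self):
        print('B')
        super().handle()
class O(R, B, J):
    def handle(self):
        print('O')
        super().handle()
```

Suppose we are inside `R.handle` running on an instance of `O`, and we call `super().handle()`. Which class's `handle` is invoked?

L[O] = O + merge(L[R], L[B], L[J], [R B J])
  take R:  [R K E I object] + [B E object] + [J K E object] + [R B J]
  take B:  [K E I object] + [B E object] + [J K E object] + [B J]
  take J:  [K E I object] + [E object] + [J K E object] + [J]
  take K:  [K E I object] + [E object] + [K E object]
  take E:  [E I object] + [E object] + [E object]
  take I:  [I object] + [object] + [object]
  take object:  [object] + [object] + [object]
MRO: O R B J K E I object
super() in R.handle on a O instance goes to the class after R in O's MRO: B.

B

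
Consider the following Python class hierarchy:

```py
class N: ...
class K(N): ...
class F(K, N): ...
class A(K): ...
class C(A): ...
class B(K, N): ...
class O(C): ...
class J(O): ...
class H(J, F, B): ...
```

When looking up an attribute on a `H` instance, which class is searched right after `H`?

J

L[H] = H + merge(L[J], L[F], L[B], [J F B])
  take J:  [J O C A K N object] + [F K N object] + [B K N object] + [J F B]
  take O:  [O C A K N object] + [F K N object] + [B K N object] + [F B]
  take C:  [C A K N object] + [F K N object] + [B K N object] + [F B]
  take A:  [A K N object] + [F K N object] + [B K N object] + [F B]
  take F:  [K N object] + [F K N object] + [B K N object] + [F B]
  take B:  [K N object] + [K N object] + [B K N object] + [B]
  take K:  [K N object] + [K N object] + [K N object]
  take N:  [N object] + [N object] + [N object]
  take object:  [object] + [object] + [object]
MRO: H J O C A F B K N object
H is at position 0; next is J.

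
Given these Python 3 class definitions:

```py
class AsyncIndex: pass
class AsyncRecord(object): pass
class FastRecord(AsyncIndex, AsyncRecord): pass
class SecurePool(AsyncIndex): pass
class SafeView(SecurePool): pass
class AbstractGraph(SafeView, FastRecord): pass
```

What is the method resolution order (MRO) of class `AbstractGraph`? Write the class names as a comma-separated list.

L[AbstractGraph] = AbstractGraph + merge(L[SafeView], L[FastRecord], [SafeView FastRecord])
  take SafeView:  [SafeView SecurePool AsyncIndex object] + [FastRecord AsyncIndex AsyncRecord object] + [SafeView FastRecord]
  take SecurePool:  [SecurePool AsyncIndex object] + [FastRecord AsyncIndex AsyncRecord object] + [FastRecord]
  take FastRecord:  [AsyncIndex object] + [FastRecord AsyncIndex AsyncRecord object] + [FastRecord]
  take AsyncIndex:  [AsyncIndex object] + [AsyncIndex AsyncRecord object]
  take AsyncRecord:  [object] + [AsyncRecord object]
  take object:  [object] + [object]

AbstractGraph, SafeView, SecurePool, FastRecord, AsyncIndex, AsyncRecord, object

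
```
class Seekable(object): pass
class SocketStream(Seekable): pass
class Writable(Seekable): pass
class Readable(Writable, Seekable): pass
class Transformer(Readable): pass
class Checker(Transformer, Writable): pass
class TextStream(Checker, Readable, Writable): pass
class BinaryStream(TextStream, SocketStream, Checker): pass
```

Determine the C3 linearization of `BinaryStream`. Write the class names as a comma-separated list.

L[BinaryStream] = BinaryStream + merge(L[TextStream], L[SocketStream], L[Checker], [TextStream SocketStream Checker])
  take TextStream:  [TextStream Checker Transformer Readable Writable Seekable object] + [SocketStream Seekable object] + [Checker Transformer Readable Writable Seekable object] + [TextStream SocketStream Checker]
  take SocketStream:  [Checker Transformer Readable Writable Seekable object] + [SocketStream Seekable object] + [Checker Transformer Readable Writable Seekable object] + [SocketStream Checker]
  take Checker:  [Checker Transformer Readable Writable Seekable object] + [Seekable object] + [Checker Transformer Readable Writable Seekable object] + [Checker]
  take Transformer:  [Transformer Readable Writable Seekable object] + [Seekable object] + [Transformer Readable Writable Seekable object]
  take Readable:  [Readable Writable Seekable object] + [Seekable object] + [Readable Writable Seekable object]
  take Writable:  [Writable Seekable object] + [Seekable object] + [Writable Seekable object]
  take Seekable:  [Seekable object] + [Seekable object] + [Seekable object]
  take object:  [object] + [object] + [object]

BinaryStream, TextStream, SocketStream, Checker, Transformer, Readable, Writable, Seekable, object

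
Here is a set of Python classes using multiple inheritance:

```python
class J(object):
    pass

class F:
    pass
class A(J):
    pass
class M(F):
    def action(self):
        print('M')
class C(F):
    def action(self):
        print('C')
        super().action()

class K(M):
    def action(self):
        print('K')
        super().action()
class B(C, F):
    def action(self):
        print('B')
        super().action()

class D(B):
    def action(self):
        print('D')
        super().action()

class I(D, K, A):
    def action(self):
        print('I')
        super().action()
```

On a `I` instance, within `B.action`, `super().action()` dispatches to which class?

L[I] = I + merge(L[D], L[K], L[A], [D K A])
  take D:  [D B C F object] + [K M F object] + [A J object] + [D K A]
  take B:  [B C F object] + [K M F object] + [A J object] + [K A]
  take C:  [C F object] + [K M F object] + [A J object] + [K A]
  take K:  [F object] + [K M F object] + [A J object] + [K A]
  take M:  [F object] + [M F object] + [A J object] + [A]
  take F:  [F object] + [F object] + [A J object] + [A]
  take A:  [object] + [object] + [A J object] + [A]
  take J:  [object] + [object] + [J object]
  take object:  [object] + [object] + [object]
MRO: I D B C K M F A J object
super() in B.action on a I instance goes to the class after B in I's MRO: C.

C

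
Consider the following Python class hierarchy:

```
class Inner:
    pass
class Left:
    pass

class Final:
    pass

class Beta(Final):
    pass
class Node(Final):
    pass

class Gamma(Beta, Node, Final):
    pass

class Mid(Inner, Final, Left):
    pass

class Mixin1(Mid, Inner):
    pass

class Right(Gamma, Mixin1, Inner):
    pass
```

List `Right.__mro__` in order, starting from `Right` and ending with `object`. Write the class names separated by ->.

Right -> Gamma -> Beta -> Node -> Mixin1 -> Mid -> Inner -> Final -> Left -> object

L[Right] = Right + merge(L[Gamma], L[Mixin1], L[Inner], [Gamma Mixin1 Inner])
  take Gamma:  [Gamma Beta Node Final object] + [Mixin1 Mid Inner Final Left object] + [Inner object] + [Gamma Mixin1 Inner]
  take Beta:  [Beta Node Final object] + [Mixin1 Mid Inner Final Left object] + [Inner object] + [Mixin1 Inner]
  take Node:  [Node Final object] + [Mixin1 Mid Inner Final Left object] + [Inner object] + [Mixin1 Inner]
  take Mixin1:  [Final object] + [Mixin1 Mid Inner Final Left object] + [Inner object] + [Mixin1 Inner]
  take Mid:  [Final object] + [Mid Inner Final Left object] + [Inner object] + [Inner]
  take Inner:  [Final object] + [Inner Final Left object] + [Inner object] + [Inner]
  take Final:  [Final object] + [Final Left object] + [object]
  take Left:  [object] + [Left object] + [object]
  take object:  [object] + [object] + [object]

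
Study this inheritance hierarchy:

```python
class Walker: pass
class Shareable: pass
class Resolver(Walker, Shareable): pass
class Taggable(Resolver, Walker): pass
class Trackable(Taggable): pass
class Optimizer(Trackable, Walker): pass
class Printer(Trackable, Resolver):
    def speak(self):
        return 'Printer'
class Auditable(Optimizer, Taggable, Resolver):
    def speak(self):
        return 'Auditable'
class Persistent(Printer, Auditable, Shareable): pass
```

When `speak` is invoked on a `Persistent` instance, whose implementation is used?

L[Persistent] = Persistent + merge(L[Printer], L[Auditable], L[Shareable], [Printer Auditable Shareable])
  take Printer:  [Printer Trackable Taggable Resolver Walker Shareable object] + [Auditable Optimizer Trackable Taggable Resolver Walker Shareable object] + [Shareable object] + [Printer Auditable Shareable]
  take Auditable:  [Trackable Taggable Resolver Walker Shareable object] + [Auditable Optimizer Trackable Taggable Resolver Walker Shareable object] + [Shareable object] + [Auditable Shareable]
  take Optimizer:  [Trackable Taggable Resolver Walker Shareable object] + [Optimizer Trackable Taggable Resolver Walker Shareable object] + [Shareable object] + [Shareable]
  take Trackable:  [Trackable Taggable Resolver Walker Shareable object] + [Trackable Taggable Resolver Walker Shareable object] + [Shareable object] + [Shareable]
  take Taggable:  [Taggable Resolver Walker Shareable object] + [Taggable Resolver Walker Shareable object] + [Shareable object] + [Shareable]
  take Resolver:  [Resolver Walker Shareable object] + [Resolver Walker Shareable object] + [Shareable object] + [Shareable]
  take Walker:  [Walker Shareable object] + [Walker Shareable object] + [Shareable object] + [Shareable]
  take Shareable:  [Shareable object] + [Shareable object] + [Shareable object] + [Shareable]
  take object:  [object] + [object] + [object]
MRO: Persistent Printer Auditable Optimizer Trackable Taggable Resolver Walker Shareable object
speak is defined in: Auditable, Printer. First along the MRO is Printer.

Printer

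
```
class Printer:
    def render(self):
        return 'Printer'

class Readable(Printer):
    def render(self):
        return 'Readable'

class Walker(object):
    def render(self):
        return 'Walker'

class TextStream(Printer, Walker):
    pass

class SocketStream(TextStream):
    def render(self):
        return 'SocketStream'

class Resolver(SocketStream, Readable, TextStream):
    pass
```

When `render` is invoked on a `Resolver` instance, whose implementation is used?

SocketStream

L[Resolver] = Resolver + merge(L[SocketStream], L[Readable], L[TextStream], [SocketStream Readable TextStream])
  take SocketStream:  [SocketStream TextStream Printer Walker object] + [Readable Printer object] + [TextStream Printer Walker object] + [SocketStream Readable TextStream]
  take Readable:  [TextStream Printer Walker object] + [Readable Printer object] + [TextStream Printer Walker object] + [Readable TextStream]
  take TextStream:  [TextStream Printer Walker object] + [Printer object] + [TextStream Printer Walker object] + [TextStream]
  take Printer:  [Printer Walker object] + [Printer object] + [Printer Walker object]
  take Walker:  [Walker object] + [object] + [Walker object]
  take object:  [object] + [object] + [object]
MRO: Resolver SocketStream Readable TextStream Printer Walker object
render is defined in: Printer, Readable, SocketStream, Walker. First along the MRO is SocketStream.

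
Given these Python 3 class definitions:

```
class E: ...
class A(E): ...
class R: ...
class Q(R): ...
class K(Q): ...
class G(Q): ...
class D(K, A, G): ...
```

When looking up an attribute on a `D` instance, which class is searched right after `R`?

object

L[D] = D + merge(L[K], L[A], L[G], [K A G])
  take K:  [K Q R object] + [A E object] + [G Q R object] + [K A G]
  take A:  [Q R object] + [A E object] + [G Q R object] + [A G]
  take E:  [Q R object] + [E object] + [G Q R object] + [G]
  take G:  [Q R object] + [object] + [G Q R object] + [G]
  take Q:  [Q R object] + [object] + [Q R object]
  take R:  [R object] + [object] + [R object]
  take object:  [object] + [object] + [object]
MRO: D K A E G Q R object
R is at position 6; next is object.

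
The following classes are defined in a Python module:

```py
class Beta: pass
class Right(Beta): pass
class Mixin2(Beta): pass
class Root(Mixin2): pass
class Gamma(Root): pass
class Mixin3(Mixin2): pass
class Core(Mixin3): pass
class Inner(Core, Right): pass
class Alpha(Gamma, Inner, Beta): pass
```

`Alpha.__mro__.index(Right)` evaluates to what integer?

7

L[Alpha] = Alpha + merge(L[Gamma], L[Inner], L[Beta], [Gamma Inner Beta])
  take Gamma:  [Gamma Root Mixin2 Beta object] + [Inner Core Mixin3 Mixin2 Right Beta object] + [Beta object] + [Gamma Inner Beta]
  take Root:  [Root Mixin2 Beta object] + [Inner Core Mixin3 Mixin2 Right Beta object] + [Beta object] + [Inner Beta]
  take Inner:  [Mixin2 Beta object] + [Inner Core Mixin3 Mixin2 Right Beta object] + [Beta object] + [Inner Beta]
  take Core:  [Mixin2 Beta object] + [Core Mixin3 Mixin2 Right Beta object] + [Beta object] + [Beta]
  take Mixin3:  [Mixin2 Beta object] + [Mixin3 Mixin2 Right Beta object] + [Beta object] + [Beta]
  take Mixin2:  [Mixin2 Beta object] + [Mixin2 Right Beta object] + [Beta object] + [Beta]
  take Right:  [Beta object] + [Right Beta object] + [Beta object] + [Beta]
  take Beta:  [Beta object] + [Beta object] + [Beta object] + [Beta]
  take object:  [object] + [object] + [object]
MRO: Alpha Gamma Root Inner Core Mixin3 Mixin2 Right Beta object
Right sits at index 7.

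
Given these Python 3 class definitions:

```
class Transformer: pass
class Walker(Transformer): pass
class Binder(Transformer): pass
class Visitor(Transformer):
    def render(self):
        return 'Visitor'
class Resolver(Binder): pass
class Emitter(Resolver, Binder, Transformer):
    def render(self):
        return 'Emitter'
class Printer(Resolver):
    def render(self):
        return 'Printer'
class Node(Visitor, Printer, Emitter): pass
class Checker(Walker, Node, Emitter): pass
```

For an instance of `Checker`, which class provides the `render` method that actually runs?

Visitor

L[Checker] = Checker + merge(L[Walker], L[Node], L[Emitter], [Walker Node Emitter])
  take Walker:  [Walker Transformer object] + [Node Visitor Printer Emitter Resolver Binder Transformer object] + [Emitter Resolver Binder Transformer object] + [Walker Node Emitter]
  take Node:  [Transformer object] + [Node Visitor Printer Emitter Resolver Binder Transformer object] + [Emitter Resolver Binder Transformer object] + [Node Emitter]
  take Visitor:  [Transformer object] + [Visitor Printer Emitter Resolver Binder Transformer object] + [Emitter Resolver Binder Transformer object] + [Emitter]
  take Printer:  [Transformer object] + [Printer Emitter Resolver Binder Transformer object] + [Emitter Resolver Binder Transformer object] + [Emitter]
  take Emitter:  [Transformer object] + [Emitter Resolver Binder Transformer object] + [Emitter Resolver Binder Transformer object] + [Emitter]
  take Resolver:  [Transformer object] + [Resolver Binder Transformer object] + [Resolver Binder Transformer object]
  take Binder:  [Transformer object] + [Binder Transformer object] + [Binder Transformer object]
  take Transformer:  [Transformer object] + [Transformer object] + [Transformer object]
  take object:  [object] + [object] + [object]
MRO: Checker Walker Node Visitor Printer Emitter Resolver Binder Transformer object
render is defined in: Emitter, Printer, Visitor. First along the MRO is Visitor.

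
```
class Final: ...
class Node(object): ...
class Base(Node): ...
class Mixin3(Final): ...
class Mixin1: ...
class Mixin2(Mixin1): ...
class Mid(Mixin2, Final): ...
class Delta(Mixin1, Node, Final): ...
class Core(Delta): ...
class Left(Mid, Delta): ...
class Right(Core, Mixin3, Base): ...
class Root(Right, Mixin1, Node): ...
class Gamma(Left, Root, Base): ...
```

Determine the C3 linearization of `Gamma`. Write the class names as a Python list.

[Gamma, Left, Mid, Mixin2, Root, Right, Core, Delta, Mixin1, Mixin3, Base, Node, Final, object]

L[Gamma] = Gamma + merge(L[Left], L[Root], L[Base], [Left Root Base])
  take Left:  [Left Mid Mixin2 Delta Mixin1 Node Final object] + [Root Right Core Delta Mixin1 Mixin3 Base Node Final object] + [Base Node object] + [Left Root Base]
  take Mid:  [Mid Mixin2 Delta Mixin1 Node Final object] + [Root Right Core Delta Mixin1 Mixin3 Base Node Final object] + [Base Node object] + [Root Base]
  take Mixin2:  [Mixin2 Delta Mixin1 Node Final object] + [Root Right Core Delta Mixin1 Mixin3 Base Node Final object] + [Base Node object] + [Root Base]
  take Root:  [Delta Mixin1 Node Final object] + [Root Right Core Delta Mixin1 Mixin3 Base Node Final object] + [Base Node object] + [Root Base]
  take Right:  [Delta Mixin1 Node Final object] + [Right Core Delta Mixin1 Mixin3 Base Node Final object] + [Base Node object] + [Base]
  take Core:  [Delta Mixin1 Node Final object] + [Core Delta Mixin1 Mixin3 Base Node Final object] + [Base Node object] + [Base]
  take Delta:  [Delta Mixin1 Node Final object] + [Delta Mixin1 Mixin3 Base Node Final object] + [Base Node object] + [Base]
  take Mixin1:  [Mixin1 Node Final object] + [Mixin1 Mixin3 Base Node Final object] + [Base Node object] + [Base]
  take Mixin3:  [Node Final object] + [Mixin3 Base Node Final object] + [Base Node object] + [Base]
  take Base:  [Node Final object] + [Base Node Final object] + [Base Node object] + [Base]
  take Node:  [Node Final object] + [Node Final object] + [Node object]
  take Final:  [Final object] + [Final object] + [object]
  take object:  [object] + [object] + [object]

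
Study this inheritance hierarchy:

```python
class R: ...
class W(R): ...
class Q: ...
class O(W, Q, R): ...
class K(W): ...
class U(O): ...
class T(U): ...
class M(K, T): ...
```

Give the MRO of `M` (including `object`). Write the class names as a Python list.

L[M] = M + merge(L[K], L[T], [K T])
  take K:  [K W R object] + [T U O W Q R object] + [K T]
  take T:  [W R object] + [T U O W Q R object] + [T]
  take U:  [W R object] + [U O W Q R object]
  take O:  [W R object] + [O W Q R object]
  take W:  [W R object] + [W Q R object]
  take Q:  [R object] + [Q R object]
  take R:  [R object] + [R object]
  take object:  [object] + [object]

[M, K, T, U, O, W, Q, R, object]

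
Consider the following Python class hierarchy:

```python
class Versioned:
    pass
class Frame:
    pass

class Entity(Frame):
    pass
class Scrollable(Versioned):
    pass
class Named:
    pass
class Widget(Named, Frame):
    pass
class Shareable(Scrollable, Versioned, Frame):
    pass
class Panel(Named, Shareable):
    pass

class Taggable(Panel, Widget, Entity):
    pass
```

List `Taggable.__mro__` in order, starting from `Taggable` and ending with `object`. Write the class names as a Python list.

[Taggable, Panel, Widget, Named, Shareable, Scrollable, Versioned, Entity, Frame, object]

L[Taggable] = Taggable + merge(L[Panel], L[Widget], L[Entity], [Panel Widget Entity])
  take Panel:  [Panel Named Shareable Scrollable Versioned Frame object] + [Widget Named Frame object] + [Entity Frame object] + [Panel Widget Entity]
  take Widget:  [Named Shareable Scrollable Versioned Frame object] + [Widget Named Frame object] + [Entity Frame object] + [Widget Entity]
  take Named:  [Named Shareable Scrollable Versioned Frame object] + [Named Frame object] + [Entity Frame object] + [Entity]
  take Shareable:  [Shareable Scrollable Versioned Frame object] + [Frame object] + [Entity Frame object] + [Entity]
  take Scrollable:  [Scrollable Versioned Frame object] + [Frame object] + [Entity Frame object] + [Entity]
  take Versioned:  [Versioned Frame object] + [Frame object] + [Entity Frame object] + [Entity]
  take Entity:  [Frame object] + [Frame object] + [Entity Frame object] + [Entity]
  take Frame:  [Frame object] + [Frame object] + [Frame object]
  take object:  [object] + [object] + [object]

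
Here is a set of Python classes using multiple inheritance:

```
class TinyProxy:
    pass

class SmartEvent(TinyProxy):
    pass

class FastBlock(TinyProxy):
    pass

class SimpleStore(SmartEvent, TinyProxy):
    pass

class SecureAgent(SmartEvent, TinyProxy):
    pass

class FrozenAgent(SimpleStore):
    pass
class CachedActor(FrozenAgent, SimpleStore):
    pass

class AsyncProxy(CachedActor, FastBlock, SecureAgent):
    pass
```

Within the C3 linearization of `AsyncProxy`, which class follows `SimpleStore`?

L[AsyncProxy] = AsyncProxy + merge(L[CachedActor], L[FastBlock], L[SecureAgent], [CachedActor FastBlock SecureAgent])
  take CachedActor:  [CachedActor FrozenAgent SimpleStore SmartEvent TinyProxy object] + [FastBlock TinyProxy object] + [SecureAgent SmartEvent TinyProxy object] + [CachedActor FastBlock SecureAgent]
  take FrozenAgent:  [FrozenAgent SimpleStore SmartEvent TinyProxy object] + [FastBlock TinyProxy object] + [SecureAgent SmartEvent TinyProxy object] + [FastBlock SecureAgent]
  take SimpleStore:  [SimpleStore SmartEvent TinyProxy object] + [FastBlock TinyProxy object] + [SecureAgent SmartEvent TinyProxy object] + [FastBlock SecureAgent]
  take FastBlock:  [SmartEvent TinyProxy object] + [FastBlock TinyProxy object] + [SecureAgent SmartEvent TinyProxy object] + [FastBlock SecureAgent]
  take SecureAgent:  [SmartEvent TinyProxy object] + [TinyProxy object] + [SecureAgent SmartEvent TinyProxy object] + [SecureAgent]
  take SmartEvent:  [SmartEvent TinyProxy object] + [TinyProxy object] + [SmartEvent TinyProxy object]
  take TinyProxy:  [TinyProxy object] + [TinyProxy object] + [TinyProxy object]
  take object:  [object] + [object] + [object]
MRO: AsyncProxy CachedActor FrozenAgent SimpleStore FastBlock SecureAgent SmartEvent TinyProxy object
SimpleStore is at position 3; next is FastBlock.

FastBlock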